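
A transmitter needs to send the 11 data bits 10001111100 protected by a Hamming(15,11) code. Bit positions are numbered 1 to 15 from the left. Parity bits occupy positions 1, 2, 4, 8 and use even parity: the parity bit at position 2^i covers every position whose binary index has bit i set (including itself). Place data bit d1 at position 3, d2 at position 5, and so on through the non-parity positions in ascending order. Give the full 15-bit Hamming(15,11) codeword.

011000011111100

Place data bits at non-power-of-two positions: b3=1, b5=0, b6=0, b7=0, b9=1, b10=1, b11=1, b12=1, b13=1, b14=0, b15=0.
p1 = XOR of data positions {3,5,7,9,11,13,15} = 1⊕0⊕0⊕1⊕1⊕1⊕0 = 0
p2 = XOR of data positions {3,6,7,10,11,14,15} = 1⊕0⊕0⊕1⊕1⊕0⊕0 = 1
p4 = XOR of data positions {5,6,7,12,13,14,15} = 0⊕0⊕0⊕1⊕1⊕0⊕0 = 0
p8 = XOR of data positions {9,10,11,12,13,14,15} = 1⊕1⊕1⊕1⊕1⊕0⊕0 = 1
Codeword b1..b15 = 011000011111100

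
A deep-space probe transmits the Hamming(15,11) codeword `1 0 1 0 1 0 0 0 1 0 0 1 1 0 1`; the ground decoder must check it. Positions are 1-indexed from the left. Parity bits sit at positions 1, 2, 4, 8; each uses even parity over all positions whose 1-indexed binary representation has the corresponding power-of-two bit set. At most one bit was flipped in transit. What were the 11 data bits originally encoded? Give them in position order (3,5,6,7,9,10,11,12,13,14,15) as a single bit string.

11001001101

s1: b1⊕b3⊕b5⊕b7⊕b9⊕b11⊕b13⊕b15 = 1⊕1⊕1⊕0⊕1⊕0⊕1⊕1 = 0
s2: b2⊕b3⊕b6⊕b7⊕b10⊕b11⊕b14⊕b15 = 0⊕1⊕0⊕0⊕0⊕0⊕0⊕1 = 0
s4: b4⊕b5⊕b6⊕b7⊕b12⊕b13⊕b14⊕b15 = 0⊕1⊕0⊕0⊕1⊕1⊕0⊕1 = 0
s8: b8⊕b9⊕b10⊕b11⊕b12⊕b13⊕b14⊕b15 = 0⊕1⊕0⊕0⊕1⊕1⊕0⊕1 = 0
Syndrome (s8...s1) = 0000 → position 0 (no error).
No correction needed.
Data bits at positions 3,5,6,7,9,10,11,12,13,14,15: 11001001101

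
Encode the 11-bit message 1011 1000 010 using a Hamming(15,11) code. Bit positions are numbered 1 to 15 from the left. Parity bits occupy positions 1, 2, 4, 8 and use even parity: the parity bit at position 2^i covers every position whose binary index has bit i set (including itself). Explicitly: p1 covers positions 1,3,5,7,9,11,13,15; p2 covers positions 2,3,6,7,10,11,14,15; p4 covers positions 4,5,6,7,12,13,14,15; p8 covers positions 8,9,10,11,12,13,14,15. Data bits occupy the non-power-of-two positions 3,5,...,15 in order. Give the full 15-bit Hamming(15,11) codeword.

101101101000010

Place data bits at non-power-of-two positions: b3=1, b5=0, b6=1, b7=1, b9=1, b10=0, b11=0, b12=0, b13=0, b14=1, b15=0.
p1 = XOR of data positions {3,5,7,9,11,13,15} = 1⊕0⊕1⊕1⊕0⊕0⊕0 = 1
p2 = XOR of data positions {3,6,7,10,11,14,15} = 1⊕1⊕1⊕0⊕0⊕1⊕0 = 0
p4 = XOR of data positions {5,6,7,12,13,14,15} = 0⊕1⊕1⊕0⊕0⊕1⊕0 = 1
p8 = XOR of data positions {9,10,11,12,13,14,15} = 1⊕0⊕0⊕0⊕0⊕1⊕0 = 0
Codeword b1..b15 = 101101101000010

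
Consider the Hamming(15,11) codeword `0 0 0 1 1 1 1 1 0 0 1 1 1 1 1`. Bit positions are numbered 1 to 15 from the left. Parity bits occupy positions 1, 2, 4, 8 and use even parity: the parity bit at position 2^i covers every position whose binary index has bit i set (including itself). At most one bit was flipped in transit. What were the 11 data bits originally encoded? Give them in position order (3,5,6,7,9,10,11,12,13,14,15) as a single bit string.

11110011111

s1: b1⊕b3⊕b5⊕b7⊕b9⊕b11⊕b13⊕b15 = 0⊕0⊕1⊕1⊕0⊕1⊕1⊕1 = 1
s2: b2⊕b3⊕b6⊕b7⊕b10⊕b11⊕b14⊕b15 = 0⊕0⊕1⊕1⊕0⊕1⊕1⊕1 = 1
s4: b4⊕b5⊕b6⊕b7⊕b12⊕b13⊕b14⊕b15 = 1⊕1⊕1⊕1⊕1⊕1⊕1⊕1 = 0
s8: b8⊕b9⊕b10⊕b11⊕b12⊕b13⊕b14⊕b15 = 1⊕0⊕0⊕1⊕1⊕1⊕1⊕1 = 0
Syndrome (s8...s1) = 0011 → position 3.
Flip bit 3: corrected codeword = 001111110011111
Data bits at positions 3,5,6,7,9,10,11,12,13,14,15: 11110011111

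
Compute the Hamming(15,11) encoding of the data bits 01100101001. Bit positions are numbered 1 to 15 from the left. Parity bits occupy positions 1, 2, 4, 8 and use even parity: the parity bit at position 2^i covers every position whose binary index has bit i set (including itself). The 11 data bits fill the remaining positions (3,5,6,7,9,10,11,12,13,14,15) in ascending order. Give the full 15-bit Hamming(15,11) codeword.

Place data bits at non-power-of-two positions: b3=0, b5=1, b6=1, b7=0, b9=0, b10=1, b11=0, b12=1, b13=0, b14=0, b15=1.
p1 = XOR of data positions {3,5,7,9,11,13,15} = 0⊕1⊕0⊕0⊕0⊕0⊕1 = 0
p2 = XOR of data positions {3,6,7,10,11,14,15} = 0⊕1⊕0⊕1⊕0⊕0⊕1 = 1
p4 = XOR of data positions {5,6,7,12,13,14,15} = 1⊕1⊕0⊕1⊕0⊕0⊕1 = 0
p8 = XOR of data positions {9,10,11,12,13,14,15} = 0⊕1⊕0⊕1⊕0⊕0⊕1 = 1
Codeword b1..b15 = 010011010101001

010011010101001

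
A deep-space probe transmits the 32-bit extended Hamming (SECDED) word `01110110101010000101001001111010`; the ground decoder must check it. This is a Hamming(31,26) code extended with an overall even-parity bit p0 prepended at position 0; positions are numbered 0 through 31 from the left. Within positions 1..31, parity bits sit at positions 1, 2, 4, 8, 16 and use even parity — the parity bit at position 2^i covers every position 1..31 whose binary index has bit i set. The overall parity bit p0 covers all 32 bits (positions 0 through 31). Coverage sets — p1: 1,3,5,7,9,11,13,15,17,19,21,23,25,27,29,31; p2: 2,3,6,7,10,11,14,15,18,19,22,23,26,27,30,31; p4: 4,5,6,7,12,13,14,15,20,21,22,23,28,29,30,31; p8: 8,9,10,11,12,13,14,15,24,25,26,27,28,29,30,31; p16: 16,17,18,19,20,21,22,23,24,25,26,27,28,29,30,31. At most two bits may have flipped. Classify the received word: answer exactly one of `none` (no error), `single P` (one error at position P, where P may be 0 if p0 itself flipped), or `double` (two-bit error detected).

s1: b1⊕b3⊕b5⊕b7⊕b9⊕b11⊕b13⊕b15⊕b17⊕b19⊕b21⊕b23⊕b25⊕b27⊕b29⊕b31 = 1⊕1⊕1⊕0⊕0⊕0⊕0⊕0⊕1⊕1⊕0⊕0⊕1⊕1⊕0⊕0 = 1
s2: b2⊕b3⊕b6⊕b7⊕b10⊕b11⊕b14⊕b15⊕b18⊕b19⊕b22⊕b23⊕b26⊕b27⊕b30⊕b31 = 1⊕1⊕1⊕0⊕1⊕0⊕0⊕0⊕0⊕1⊕1⊕0⊕1⊕1⊕1⊕0 = 1
s4: b4⊕b5⊕b6⊕b7⊕b12⊕b13⊕b14⊕b15⊕b20⊕b21⊕b22⊕b23⊕b28⊕b29⊕b30⊕b31 = 0⊕1⊕1⊕0⊕1⊕0⊕0⊕0⊕0⊕0⊕1⊕0⊕1⊕0⊕1⊕0 = 0
s8: b8⊕b9⊕b10⊕b11⊕b12⊕b13⊕b14⊕b15⊕b24⊕b25⊕b26⊕b27⊕b28⊕b29⊕b30⊕b31 = 1⊕0⊕1⊕0⊕1⊕0⊕0⊕0⊕0⊕1⊕1⊕1⊕1⊕0⊕1⊕0 = 0
s16: b16⊕b17⊕b18⊕b19⊕b20⊕b21⊕b22⊕b23⊕b24⊕b25⊕b26⊕b27⊕b28⊕b29⊕b30⊕b31 = 0⊕1⊕0⊕1⊕0⊕0⊕1⊕0⊕0⊕1⊕1⊕1⊕1⊕0⊕1⊕0 = 0
Syndrome (s16...s1) = 00011 → position 3.
Overall parity (XOR of all 32 bits, including p0): 0⊕1⊕1⊕1⊕0⊕1⊕1⊕0⊕1⊕0⊕1⊕0⊕1⊕0⊕0⊕0⊕0⊕1⊕0⊕1⊕0⊕0⊕1⊕0⊕0⊕1⊕1⊕1⊕1⊕0⊕1⊕0 = 0
Overall=0, syndrome position=3 → double-bit error detected (uncorrectable).

double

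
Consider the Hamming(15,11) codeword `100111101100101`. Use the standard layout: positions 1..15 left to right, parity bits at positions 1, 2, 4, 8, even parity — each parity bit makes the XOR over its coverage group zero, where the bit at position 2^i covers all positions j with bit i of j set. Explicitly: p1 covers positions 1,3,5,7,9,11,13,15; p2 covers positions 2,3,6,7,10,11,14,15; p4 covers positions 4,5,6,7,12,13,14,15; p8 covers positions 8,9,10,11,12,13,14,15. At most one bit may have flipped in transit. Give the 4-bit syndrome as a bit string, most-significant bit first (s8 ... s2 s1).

0000

s1: b1⊕b3⊕b5⊕b7⊕b9⊕b11⊕b13⊕b15 = 1⊕0⊕1⊕1⊕1⊕0⊕1⊕1 = 0
s2: b2⊕b3⊕b6⊕b7⊕b10⊕b11⊕b14⊕b15 = 0⊕0⊕1⊕1⊕1⊕0⊕0⊕1 = 0
s4: b4⊕b5⊕b6⊕b7⊕b12⊕b13⊕b14⊕b15 = 1⊕1⊕1⊕1⊕0⊕1⊕0⊕1 = 0
s8: b8⊕b9⊕b10⊕b11⊕b12⊕b13⊕b14⊕b15 = 0⊕1⊕1⊕0⊕0⊕1⊕0⊕1 = 0
Syndrome (s8...s1) = 0000 → position 0 (no error).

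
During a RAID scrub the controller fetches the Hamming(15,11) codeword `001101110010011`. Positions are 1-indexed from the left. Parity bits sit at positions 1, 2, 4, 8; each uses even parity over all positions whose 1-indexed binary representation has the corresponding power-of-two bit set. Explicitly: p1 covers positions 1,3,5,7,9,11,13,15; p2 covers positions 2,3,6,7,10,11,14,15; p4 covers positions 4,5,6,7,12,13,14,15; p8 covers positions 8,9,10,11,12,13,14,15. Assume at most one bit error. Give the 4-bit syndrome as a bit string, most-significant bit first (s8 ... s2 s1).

s1: b1⊕b3⊕b5⊕b7⊕b9⊕b11⊕b13⊕b15 = 0⊕1⊕0⊕1⊕0⊕1⊕0⊕1 = 0
s2: b2⊕b3⊕b6⊕b7⊕b10⊕b11⊕b14⊕b15 = 0⊕1⊕1⊕1⊕0⊕1⊕1⊕1 = 0
s4: b4⊕b5⊕b6⊕b7⊕b12⊕b13⊕b14⊕b15 = 1⊕0⊕1⊕1⊕0⊕0⊕1⊕1 = 1
s8: b8⊕b9⊕b10⊕b11⊕b12⊕b13⊕b14⊕b15 = 1⊕0⊕0⊕1⊕0⊕0⊕1⊕1 = 0
Syndrome (s8...s1) = 0100 → position 4.

0100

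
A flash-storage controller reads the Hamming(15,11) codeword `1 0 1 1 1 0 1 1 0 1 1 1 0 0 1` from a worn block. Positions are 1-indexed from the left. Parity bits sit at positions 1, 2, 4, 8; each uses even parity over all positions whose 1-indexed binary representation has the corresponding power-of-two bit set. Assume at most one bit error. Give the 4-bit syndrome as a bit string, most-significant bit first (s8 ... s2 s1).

s1: b1⊕b3⊕b5⊕b7⊕b9⊕b11⊕b13⊕b15 = 1⊕1⊕1⊕1⊕0⊕1⊕0⊕1 = 0
s2: b2⊕b3⊕b6⊕b7⊕b10⊕b11⊕b14⊕b15 = 0⊕1⊕0⊕1⊕1⊕1⊕0⊕1 = 1
s4: b4⊕b5⊕b6⊕b7⊕b12⊕b13⊕b14⊕b15 = 1⊕1⊕0⊕1⊕1⊕0⊕0⊕1 = 1
s8: b8⊕b9⊕b10⊕b11⊕b12⊕b13⊕b14⊕b15 = 1⊕0⊕1⊕1⊕1⊕0⊕0⊕1 = 1
Syndrome (s8...s1) = 1110 → position 14.

1110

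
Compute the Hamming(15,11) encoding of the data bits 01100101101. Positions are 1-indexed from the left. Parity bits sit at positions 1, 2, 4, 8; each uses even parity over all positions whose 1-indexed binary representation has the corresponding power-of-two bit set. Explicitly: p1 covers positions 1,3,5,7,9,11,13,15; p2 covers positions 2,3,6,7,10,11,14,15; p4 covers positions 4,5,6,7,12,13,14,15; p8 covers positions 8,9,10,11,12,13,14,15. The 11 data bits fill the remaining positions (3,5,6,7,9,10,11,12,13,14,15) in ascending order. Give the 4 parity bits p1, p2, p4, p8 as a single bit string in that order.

1110

Place data bits at non-power-of-two positions: b3=0, b5=1, b6=1, b7=0, b9=0, b10=1, b11=0, b12=1, b13=1, b14=0, b15=1.
p1 = XOR of data positions {3,5,7,9,11,13,15} = 0⊕1⊕0⊕0⊕0⊕1⊕1 = 1
p2 = XOR of data positions {3,6,7,10,11,14,15} = 0⊕1⊕0⊕1⊕0⊕0⊕1 = 1
p4 = XOR of data positions {5,6,7,12,13,14,15} = 1⊕1⊕0⊕1⊕1⊕0⊕1 = 1
p8 = XOR of data positions {9,10,11,12,13,14,15} = 0⊕1⊕0⊕1⊕1⊕0⊕1 = 0
Parity bits p1,p2,p4,p8 = 1110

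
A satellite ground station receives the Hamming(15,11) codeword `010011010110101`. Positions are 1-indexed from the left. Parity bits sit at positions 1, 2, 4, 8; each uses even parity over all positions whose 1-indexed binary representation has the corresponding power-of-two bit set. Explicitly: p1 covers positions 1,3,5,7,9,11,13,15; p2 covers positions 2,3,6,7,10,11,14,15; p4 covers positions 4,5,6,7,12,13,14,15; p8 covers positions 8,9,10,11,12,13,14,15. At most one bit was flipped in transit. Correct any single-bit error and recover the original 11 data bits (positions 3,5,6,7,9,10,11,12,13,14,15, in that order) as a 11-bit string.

01100010101

s1: b1⊕b3⊕b5⊕b7⊕b9⊕b11⊕b13⊕b15 = 0⊕0⊕1⊕0⊕0⊕1⊕1⊕1 = 0
s2: b2⊕b3⊕b6⊕b7⊕b10⊕b11⊕b14⊕b15 = 1⊕0⊕1⊕0⊕1⊕1⊕0⊕1 = 1
s4: b4⊕b5⊕b6⊕b7⊕b12⊕b13⊕b14⊕b15 = 0⊕1⊕1⊕0⊕0⊕1⊕0⊕1 = 0
s8: b8⊕b9⊕b10⊕b11⊕b12⊕b13⊕b14⊕b15 = 1⊕0⊕1⊕1⊕0⊕1⊕0⊕1 = 1
Syndrome (s8...s1) = 1010 → position 10.
Flip bit 10: corrected codeword = 010011010010101
Data bits at positions 3,5,6,7,9,10,11,12,13,14,15: 01100010101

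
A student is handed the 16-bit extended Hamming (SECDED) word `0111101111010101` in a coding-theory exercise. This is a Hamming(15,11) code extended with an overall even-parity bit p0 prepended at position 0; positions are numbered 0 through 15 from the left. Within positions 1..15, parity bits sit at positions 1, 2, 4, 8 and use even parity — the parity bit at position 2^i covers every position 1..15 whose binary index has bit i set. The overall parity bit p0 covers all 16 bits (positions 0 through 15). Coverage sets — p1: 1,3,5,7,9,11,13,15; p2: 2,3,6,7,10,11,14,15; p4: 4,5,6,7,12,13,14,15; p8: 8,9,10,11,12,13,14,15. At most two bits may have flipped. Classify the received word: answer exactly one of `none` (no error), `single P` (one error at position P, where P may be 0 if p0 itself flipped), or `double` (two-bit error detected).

single 13

s1: b1⊕b3⊕b5⊕b7⊕b9⊕b11⊕b13⊕b15 = 1⊕1⊕0⊕1⊕1⊕1⊕1⊕1 = 1
s2: b2⊕b3⊕b6⊕b7⊕b10⊕b11⊕b14⊕b15 = 1⊕1⊕1⊕1⊕0⊕1⊕0⊕1 = 0
s4: b4⊕b5⊕b6⊕b7⊕b12⊕b13⊕b14⊕b15 = 1⊕0⊕1⊕1⊕0⊕1⊕0⊕1 = 1
s8: b8⊕b9⊕b10⊕b11⊕b12⊕b13⊕b14⊕b15 = 1⊕1⊕0⊕1⊕0⊕1⊕0⊕1 = 1
Syndrome (s8...s1) = 1101 → position 13.
Overall parity (XOR of all 16 bits, including p0): 0⊕1⊕1⊕1⊕1⊕0⊕1⊕1⊕1⊕1⊕0⊕1⊕0⊕1⊕0⊕1 = 1
Overall=1, syndrome position=13 → single-bit error at position 13.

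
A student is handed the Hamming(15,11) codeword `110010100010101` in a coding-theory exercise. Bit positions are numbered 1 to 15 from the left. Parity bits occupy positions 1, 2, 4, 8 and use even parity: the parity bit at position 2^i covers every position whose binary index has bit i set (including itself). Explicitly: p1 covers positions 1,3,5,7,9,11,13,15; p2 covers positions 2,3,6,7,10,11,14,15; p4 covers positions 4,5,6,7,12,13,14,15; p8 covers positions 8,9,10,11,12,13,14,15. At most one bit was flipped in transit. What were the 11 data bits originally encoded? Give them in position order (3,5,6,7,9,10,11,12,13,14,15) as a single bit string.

s1: b1⊕b3⊕b5⊕b7⊕b9⊕b11⊕b13⊕b15 = 1⊕0⊕1⊕1⊕0⊕1⊕1⊕1 = 0
s2: b2⊕b3⊕b6⊕b7⊕b10⊕b11⊕b14⊕b15 = 1⊕0⊕0⊕1⊕0⊕1⊕0⊕1 = 0
s4: b4⊕b5⊕b6⊕b7⊕b12⊕b13⊕b14⊕b15 = 0⊕1⊕0⊕1⊕0⊕1⊕0⊕1 = 0
s8: b8⊕b9⊕b10⊕b11⊕b12⊕b13⊕b14⊕b15 = 0⊕0⊕0⊕1⊕0⊕1⊕0⊕1 = 1
Syndrome (s8...s1) = 1000 → position 8.
Flip bit 8: corrected codeword = 110010110010101
Data bits at positions 3,5,6,7,9,10,11,12,13,14,15: 01010010101

01010010101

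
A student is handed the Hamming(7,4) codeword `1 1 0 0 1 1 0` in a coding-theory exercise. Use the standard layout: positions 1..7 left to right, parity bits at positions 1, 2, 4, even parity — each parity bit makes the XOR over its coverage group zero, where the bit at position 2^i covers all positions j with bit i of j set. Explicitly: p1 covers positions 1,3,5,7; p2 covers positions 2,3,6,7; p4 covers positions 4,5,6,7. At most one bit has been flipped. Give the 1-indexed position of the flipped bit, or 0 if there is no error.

0

s1: b1⊕b3⊕b5⊕b7 = 1⊕0⊕1⊕0 = 0
s2: b2⊕b3⊕b6⊕b7 = 1⊕0⊕1⊕0 = 0
s4: b4⊕b5⊕b6⊕b7 = 0⊕1⊕1⊕0 = 0
Syndrome (s4...s1) = 000 → position 0 (no error).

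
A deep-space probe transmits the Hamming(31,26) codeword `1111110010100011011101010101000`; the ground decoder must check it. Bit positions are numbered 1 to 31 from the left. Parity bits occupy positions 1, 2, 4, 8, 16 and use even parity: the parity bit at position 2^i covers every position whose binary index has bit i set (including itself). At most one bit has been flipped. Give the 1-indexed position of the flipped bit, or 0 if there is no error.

s1: b1⊕b3⊕b5⊕b7⊕b9⊕b11⊕b13⊕b15⊕b17⊕b19⊕b21⊕b23⊕b25⊕b27⊕b29⊕b31 = 1⊕1⊕1⊕0⊕1⊕1⊕0⊕1⊕0⊕1⊕0⊕0⊕0⊕0⊕0⊕0 = 1
s2: b2⊕b3⊕b6⊕b7⊕b10⊕b11⊕b14⊕b15⊕b18⊕b19⊕b22⊕b23⊕b26⊕b27⊕b30⊕b31 = 1⊕1⊕1⊕0⊕0⊕1⊕0⊕1⊕1⊕1⊕1⊕0⊕1⊕0⊕0⊕0 = 1
s4: b4⊕b5⊕b6⊕b7⊕b12⊕b13⊕b14⊕b15⊕b20⊕b21⊕b22⊕b23⊕b28⊕b29⊕b30⊕b31 = 1⊕1⊕1⊕0⊕0⊕0⊕0⊕1⊕1⊕0⊕1⊕0⊕1⊕0⊕0⊕0 = 1
s8: b8⊕b9⊕b10⊕b11⊕b12⊕b13⊕b14⊕b15⊕b24⊕b25⊕b26⊕b27⊕b28⊕b29⊕b30⊕b31 = 0⊕1⊕0⊕1⊕0⊕0⊕0⊕1⊕1⊕0⊕1⊕0⊕1⊕0⊕0⊕0 = 0
s16: b16⊕b17⊕b18⊕b19⊕b20⊕b21⊕b22⊕b23⊕b24⊕b25⊕b26⊕b27⊕b28⊕b29⊕b30⊕b31 = 1⊕0⊕1⊕1⊕1⊕0⊕1⊕0⊕1⊕0⊕1⊕0⊕1⊕0⊕0⊕0 = 0
Syndrome (s16...s1) = 00111 → position 7.

7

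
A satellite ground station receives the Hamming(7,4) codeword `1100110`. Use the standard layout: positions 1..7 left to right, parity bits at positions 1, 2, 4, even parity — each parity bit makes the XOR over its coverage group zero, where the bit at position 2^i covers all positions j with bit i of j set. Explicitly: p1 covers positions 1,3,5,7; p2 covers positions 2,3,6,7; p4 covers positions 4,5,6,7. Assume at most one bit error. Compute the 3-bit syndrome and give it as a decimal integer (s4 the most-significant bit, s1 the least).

s1: b1⊕b3⊕b5⊕b7 = 1⊕0⊕1⊕0 = 0
s2: b2⊕b3⊕b6⊕b7 = 1⊕0⊕1⊕0 = 0
s4: b4⊕b5⊕b6⊕b7 = 0⊕1⊕1⊕0 = 0
Syndrome (s4...s1) = 000 → position 0 (no error).

0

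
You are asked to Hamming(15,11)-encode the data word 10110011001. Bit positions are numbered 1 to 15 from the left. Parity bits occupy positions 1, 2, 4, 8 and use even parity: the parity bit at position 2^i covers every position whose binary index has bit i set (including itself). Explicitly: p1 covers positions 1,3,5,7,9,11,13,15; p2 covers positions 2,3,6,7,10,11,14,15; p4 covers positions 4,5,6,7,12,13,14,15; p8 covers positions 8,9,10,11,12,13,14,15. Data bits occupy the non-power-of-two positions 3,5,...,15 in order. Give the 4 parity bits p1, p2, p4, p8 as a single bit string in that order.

Place data bits at non-power-of-two positions: b3=1, b5=0, b6=1, b7=1, b9=0, b10=0, b11=1, b12=1, b13=0, b14=0, b15=1.
p1 = XOR of data positions {3,5,7,9,11,13,15} = 1⊕0⊕1⊕0⊕1⊕0⊕1 = 0
p2 = XOR of data positions {3,6,7,10,11,14,15} = 1⊕1⊕1⊕0⊕1⊕0⊕1 = 1
p4 = XOR of data positions {5,6,7,12,13,14,15} = 0⊕1⊕1⊕1⊕0⊕0⊕1 = 0
p8 = XOR of data positions {9,10,11,12,13,14,15} = 0⊕0⊕1⊕1⊕0⊕0⊕1 = 1
Parity bits p1,p2,p4,p8 = 0101

0101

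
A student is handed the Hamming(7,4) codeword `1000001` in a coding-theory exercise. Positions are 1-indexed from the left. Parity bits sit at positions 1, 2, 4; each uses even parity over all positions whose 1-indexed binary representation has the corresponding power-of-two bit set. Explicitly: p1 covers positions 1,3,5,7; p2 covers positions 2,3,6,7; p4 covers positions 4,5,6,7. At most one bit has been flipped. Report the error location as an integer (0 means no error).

s1: b1⊕b3⊕b5⊕b7 = 1⊕0⊕0⊕1 = 0
s2: b2⊕b3⊕b6⊕b7 = 0⊕0⊕0⊕1 = 1
s4: b4⊕b5⊕b6⊕b7 = 0⊕0⊕0⊕1 = 1
Syndrome (s4...s1) = 110 → position 6.

6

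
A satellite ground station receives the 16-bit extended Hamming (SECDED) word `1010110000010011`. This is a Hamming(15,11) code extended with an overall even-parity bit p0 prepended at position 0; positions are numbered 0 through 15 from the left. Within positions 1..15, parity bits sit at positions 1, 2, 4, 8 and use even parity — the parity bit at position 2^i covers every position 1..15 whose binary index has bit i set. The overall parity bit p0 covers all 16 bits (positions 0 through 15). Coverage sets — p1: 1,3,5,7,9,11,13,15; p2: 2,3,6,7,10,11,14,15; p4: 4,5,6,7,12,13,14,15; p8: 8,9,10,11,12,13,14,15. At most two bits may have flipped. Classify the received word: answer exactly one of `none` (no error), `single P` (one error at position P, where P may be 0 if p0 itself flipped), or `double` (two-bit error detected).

single 9

s1: b1⊕b3⊕b5⊕b7⊕b9⊕b11⊕b13⊕b15 = 0⊕0⊕1⊕0⊕0⊕1⊕0⊕1 = 1
s2: b2⊕b3⊕b6⊕b7⊕b10⊕b11⊕b14⊕b15 = 1⊕0⊕0⊕0⊕0⊕1⊕1⊕1 = 0
s4: b4⊕b5⊕b6⊕b7⊕b12⊕b13⊕b14⊕b15 = 1⊕1⊕0⊕0⊕0⊕0⊕1⊕1 = 0
s8: b8⊕b9⊕b10⊕b11⊕b12⊕b13⊕b14⊕b15 = 0⊕0⊕0⊕1⊕0⊕0⊕1⊕1 = 1
Syndrome (s8...s1) = 1001 → position 9.
Overall parity (XOR of all 16 bits, including p0): 1⊕0⊕1⊕0⊕1⊕1⊕0⊕0⊕0⊕0⊕0⊕1⊕0⊕0⊕1⊕1 = 1
Overall=1, syndrome position=9 → single-bit error at position 9.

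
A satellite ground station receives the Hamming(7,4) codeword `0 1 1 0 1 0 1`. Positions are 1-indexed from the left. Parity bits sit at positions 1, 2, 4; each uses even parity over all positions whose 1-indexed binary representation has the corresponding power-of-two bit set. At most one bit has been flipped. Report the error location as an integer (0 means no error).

3

s1: b1⊕b3⊕b5⊕b7 = 0⊕1⊕1⊕1 = 1
s2: b2⊕b3⊕b6⊕b7 = 1⊕1⊕0⊕1 = 1
s4: b4⊕b5⊕b6⊕b7 = 0⊕1⊕0⊕1 = 0
Syndrome (s4...s1) = 011 → position 3.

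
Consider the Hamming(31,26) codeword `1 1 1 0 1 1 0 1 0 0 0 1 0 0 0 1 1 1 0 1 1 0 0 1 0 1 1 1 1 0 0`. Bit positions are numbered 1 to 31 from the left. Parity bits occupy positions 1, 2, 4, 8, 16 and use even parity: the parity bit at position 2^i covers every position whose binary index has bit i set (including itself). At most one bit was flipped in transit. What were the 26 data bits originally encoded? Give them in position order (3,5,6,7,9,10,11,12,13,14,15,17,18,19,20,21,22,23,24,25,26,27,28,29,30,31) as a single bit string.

s1: b1⊕b3⊕b5⊕b7⊕b9⊕b11⊕b13⊕b15⊕b17⊕b19⊕b21⊕b23⊕b25⊕b27⊕b29⊕b31 = 1⊕1⊕1⊕0⊕0⊕0⊕0⊕0⊕1⊕0⊕1⊕0⊕0⊕1⊕1⊕0 = 1
s2: b2⊕b3⊕b6⊕b7⊕b10⊕b11⊕b14⊕b15⊕b18⊕b19⊕b22⊕b23⊕b26⊕b27⊕b30⊕b31 = 1⊕1⊕1⊕0⊕0⊕0⊕0⊕0⊕1⊕0⊕0⊕0⊕1⊕1⊕0⊕0 = 0
s4: b4⊕b5⊕b6⊕b7⊕b12⊕b13⊕b14⊕b15⊕b20⊕b21⊕b22⊕b23⊕b28⊕b29⊕b30⊕b31 = 0⊕1⊕1⊕0⊕1⊕0⊕0⊕0⊕1⊕1⊕0⊕0⊕1⊕1⊕0⊕0 = 1
s8: b8⊕b9⊕b10⊕b11⊕b12⊕b13⊕b14⊕b15⊕b24⊕b25⊕b26⊕b27⊕b28⊕b29⊕b30⊕b31 = 1⊕0⊕0⊕0⊕1⊕0⊕0⊕0⊕1⊕0⊕1⊕1⊕1⊕1⊕0⊕0 = 1
s16: b16⊕b17⊕b18⊕b19⊕b20⊕b21⊕b22⊕b23⊕b24⊕b25⊕b26⊕b27⊕b28⊕b29⊕b30⊕b31 = 1⊕1⊕1⊕0⊕1⊕1⊕0⊕0⊕1⊕0⊕1⊕1⊕1⊕1⊕0⊕0 = 0
Syndrome (s16...s1) = 01101 → position 13.
Flip bit 13: corrected codeword = 1110110100011001110110010111100
Data bits at positions 3,5,6,7,9,10,11,12,13,14,15,17,18,19,20,21,22,23,24,25,26,27,28,29,30,31: 11100001100110110010111100

11100001100110110010111100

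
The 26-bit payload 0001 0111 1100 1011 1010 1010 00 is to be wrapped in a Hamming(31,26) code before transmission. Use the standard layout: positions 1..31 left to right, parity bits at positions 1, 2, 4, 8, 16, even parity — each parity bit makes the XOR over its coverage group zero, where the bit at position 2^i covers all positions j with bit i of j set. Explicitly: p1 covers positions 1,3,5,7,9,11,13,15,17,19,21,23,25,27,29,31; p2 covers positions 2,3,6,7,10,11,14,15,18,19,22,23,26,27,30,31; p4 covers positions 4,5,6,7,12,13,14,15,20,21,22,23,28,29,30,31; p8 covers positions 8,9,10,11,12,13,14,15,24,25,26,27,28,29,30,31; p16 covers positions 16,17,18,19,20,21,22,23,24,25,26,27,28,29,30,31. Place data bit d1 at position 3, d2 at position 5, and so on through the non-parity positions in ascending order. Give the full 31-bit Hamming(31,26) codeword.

Place data bits at non-power-of-two positions: b3=0, b5=0, b6=0, b7=1, b9=0, b10=1, b11=1, b12=1, b13=1, b14=1, b15=0, b17=0, b18=1, b19=0, b20=1, b21=1, b22=1, b23=0, b24=1, b25=0, b26=1, b27=0, b28=1, b29=0, b30=0, b31=0.
p1 = XOR of data positions {3,5,7,9,11,13,15,17,19,21,23,25,27,29,31} = 0⊕0⊕1⊕0⊕1⊕1⊕0⊕0⊕0⊕1⊕0⊕0⊕0⊕0⊕0 = 0
p2 = XOR of data positions {3,6,7,10,11,14,15,18,19,22,23,26,27,30,31} = 0⊕0⊕1⊕1⊕1⊕1⊕0⊕1⊕0⊕1⊕0⊕1⊕0⊕0⊕0 = 1
p4 = XOR of data positions {5,6,7,12,13,14,15,20,21,22,23,28,29,30,31} = 0⊕0⊕1⊕1⊕1⊕1⊕0⊕1⊕1⊕1⊕0⊕1⊕0⊕0⊕0 = 0
p8 = XOR of data positions {9,10,11,12,13,14,15,24,25,26,27,28,29,30,31} = 0⊕1⊕1⊕1⊕1⊕1⊕0⊕1⊕0⊕1⊕0⊕1⊕0⊕0⊕0 = 0
p16 = XOR of data positions {17,18,19,20,21,22,23,24,25,26,27,28,29,30,31} = 0⊕1⊕0⊕1⊕1⊕1⊕0⊕1⊕0⊕1⊕0⊕1⊕0⊕0⊕0 = 1
Codeword b1..b31 = 0100001001111101010111010101000

0100001001111101010111010101000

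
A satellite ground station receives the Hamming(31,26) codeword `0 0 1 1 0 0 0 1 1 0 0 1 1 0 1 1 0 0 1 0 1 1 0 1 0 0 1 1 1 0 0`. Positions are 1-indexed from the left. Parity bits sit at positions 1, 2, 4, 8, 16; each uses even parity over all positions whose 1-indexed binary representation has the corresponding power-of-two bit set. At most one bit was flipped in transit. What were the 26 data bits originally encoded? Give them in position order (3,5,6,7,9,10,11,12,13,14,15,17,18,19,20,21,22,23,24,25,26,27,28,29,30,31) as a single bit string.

s1: b1⊕b3⊕b5⊕b7⊕b9⊕b11⊕b13⊕b15⊕b17⊕b19⊕b21⊕b23⊕b25⊕b27⊕b29⊕b31 = 0⊕1⊕0⊕0⊕1⊕0⊕1⊕1⊕0⊕1⊕1⊕0⊕0⊕1⊕1⊕0 = 0
s2: b2⊕b3⊕b6⊕b7⊕b10⊕b11⊕b14⊕b15⊕b18⊕b19⊕b22⊕b23⊕b26⊕b27⊕b30⊕b31 = 0⊕1⊕0⊕0⊕0⊕0⊕0⊕1⊕0⊕1⊕1⊕0⊕0⊕1⊕0⊕0 = 1
s4: b4⊕b5⊕b6⊕b7⊕b12⊕b13⊕b14⊕b15⊕b20⊕b21⊕b22⊕b23⊕b28⊕b29⊕b30⊕b31 = 1⊕0⊕0⊕0⊕1⊕1⊕0⊕1⊕0⊕1⊕1⊕0⊕1⊕1⊕0⊕0 = 0
s8: b8⊕b9⊕b10⊕b11⊕b12⊕b13⊕b14⊕b15⊕b24⊕b25⊕b26⊕b27⊕b28⊕b29⊕b30⊕b31 = 1⊕1⊕0⊕0⊕1⊕1⊕0⊕1⊕1⊕0⊕0⊕1⊕1⊕1⊕0⊕0 = 1
s16: b16⊕b17⊕b18⊕b19⊕b20⊕b21⊕b22⊕b23⊕b24⊕b25⊕b26⊕b27⊕b28⊕b29⊕b30⊕b31 = 1⊕0⊕0⊕1⊕0⊕1⊕1⊕0⊕1⊕0⊕0⊕1⊕1⊕1⊕0⊕0 = 0
Syndrome (s16...s1) = 01010 → position 10.
Flip bit 10: corrected codeword = 0011000111011011001011010011100
Data bits at positions 3,5,6,7,9,10,11,12,13,14,15,17,18,19,20,21,22,23,24,25,26,27,28,29,30,31: 10001101101001011010011100

10001101101001011010011100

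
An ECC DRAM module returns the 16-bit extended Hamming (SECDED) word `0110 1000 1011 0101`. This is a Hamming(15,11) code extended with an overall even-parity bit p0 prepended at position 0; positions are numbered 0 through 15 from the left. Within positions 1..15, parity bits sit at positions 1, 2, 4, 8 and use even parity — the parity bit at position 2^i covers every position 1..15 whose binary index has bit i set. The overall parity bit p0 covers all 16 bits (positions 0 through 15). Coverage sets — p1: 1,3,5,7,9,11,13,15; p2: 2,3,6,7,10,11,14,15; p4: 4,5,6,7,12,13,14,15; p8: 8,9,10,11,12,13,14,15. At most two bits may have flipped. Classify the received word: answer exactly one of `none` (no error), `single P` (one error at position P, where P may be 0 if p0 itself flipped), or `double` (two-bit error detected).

double

s1: b1⊕b3⊕b5⊕b7⊕b9⊕b11⊕b13⊕b15 = 1⊕0⊕0⊕0⊕0⊕1⊕1⊕1 = 0
s2: b2⊕b3⊕b6⊕b7⊕b10⊕b11⊕b14⊕b15 = 1⊕0⊕0⊕0⊕1⊕1⊕0⊕1 = 0
s4: b4⊕b5⊕b6⊕b7⊕b12⊕b13⊕b14⊕b15 = 1⊕0⊕0⊕0⊕0⊕1⊕0⊕1 = 1
s8: b8⊕b9⊕b10⊕b11⊕b12⊕b13⊕b14⊕b15 = 1⊕0⊕1⊕1⊕0⊕1⊕0⊕1 = 1
Syndrome (s8...s1) = 1100 → position 12.
Overall parity (XOR of all 16 bits, including p0): 0⊕1⊕1⊕0⊕1⊕0⊕0⊕0⊕1⊕0⊕1⊕1⊕0⊕1⊕0⊕1 = 0
Overall=0, syndrome position=12 → double-bit error detected (uncorrectable).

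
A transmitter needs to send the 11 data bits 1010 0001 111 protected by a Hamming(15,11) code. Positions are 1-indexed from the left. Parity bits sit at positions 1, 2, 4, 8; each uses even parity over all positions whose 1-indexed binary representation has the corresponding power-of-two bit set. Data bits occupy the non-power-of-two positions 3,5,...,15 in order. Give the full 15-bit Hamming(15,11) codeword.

Place data bits at non-power-of-two positions: b3=1, b5=0, b6=1, b7=0, b9=0, b10=0, b11=0, b12=1, b13=1, b14=1, b15=1.
p1 = XOR of data positions {3,5,7,9,11,13,15} = 1⊕0⊕0⊕0⊕0⊕1⊕1 = 1
p2 = XOR of data positions {3,6,7,10,11,14,15} = 1⊕1⊕0⊕0⊕0⊕1⊕1 = 0
p4 = XOR of data positions {5,6,7,12,13,14,15} = 0⊕1⊕0⊕1⊕1⊕1⊕1 = 1
p8 = XOR of data positions {9,10,11,12,13,14,15} = 0⊕0⊕0⊕1⊕1⊕1⊕1 = 0
Codeword b1..b15 = 101101000001111

101101000001111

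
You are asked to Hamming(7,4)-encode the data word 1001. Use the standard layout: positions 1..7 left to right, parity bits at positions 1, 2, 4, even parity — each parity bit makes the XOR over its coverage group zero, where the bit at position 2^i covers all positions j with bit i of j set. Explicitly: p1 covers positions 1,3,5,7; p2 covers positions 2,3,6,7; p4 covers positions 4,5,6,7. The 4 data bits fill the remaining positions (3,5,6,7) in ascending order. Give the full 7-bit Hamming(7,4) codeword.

Place data bits at non-power-of-two positions: b3=1, b5=0, b6=0, b7=1.
p1 = XOR of data positions {3,5,7} = 1⊕0⊕1 = 0
p2 = XOR of data positions {3,6,7} = 1⊕0⊕1 = 0
p4 = XOR of data positions {5,6,7} = 0⊕0⊕1 = 1
Codeword b1..b7 = 0011001

0011001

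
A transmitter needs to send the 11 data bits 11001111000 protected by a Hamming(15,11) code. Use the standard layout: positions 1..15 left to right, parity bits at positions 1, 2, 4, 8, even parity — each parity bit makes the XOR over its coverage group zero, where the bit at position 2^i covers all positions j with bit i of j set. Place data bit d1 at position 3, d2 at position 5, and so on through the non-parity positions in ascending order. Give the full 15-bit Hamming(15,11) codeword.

011010001111000

Place data bits at non-power-of-two positions: b3=1, b5=1, b6=0, b7=0, b9=1, b10=1, b11=1, b12=1, b13=0, b14=0, b15=0.
p1 = XOR of data positions {3,5,7,9,11,13,15} = 1⊕1⊕0⊕1⊕1⊕0⊕0 = 0
p2 = XOR of data positions {3,6,7,10,11,14,15} = 1⊕0⊕0⊕1⊕1⊕0⊕0 = 1
p4 = XOR of data positions {5,6,7,12,13,14,15} = 1⊕0⊕0⊕1⊕0⊕0⊕0 = 0
p8 = XOR of data positions {9,10,11,12,13,14,15} = 1⊕1⊕1⊕1⊕0⊕0⊕0 = 0
Codeword b1..b15 = 011010001111000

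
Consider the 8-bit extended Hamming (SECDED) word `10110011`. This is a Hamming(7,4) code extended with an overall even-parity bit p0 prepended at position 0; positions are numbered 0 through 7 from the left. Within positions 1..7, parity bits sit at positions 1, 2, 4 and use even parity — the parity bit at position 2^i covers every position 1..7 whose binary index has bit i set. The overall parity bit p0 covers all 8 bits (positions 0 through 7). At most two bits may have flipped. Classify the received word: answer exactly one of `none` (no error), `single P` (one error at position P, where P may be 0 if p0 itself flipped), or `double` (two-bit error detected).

s1: b1⊕b3⊕b5⊕b7 = 0⊕1⊕0⊕1 = 0
s2: b2⊕b3⊕b6⊕b7 = 1⊕1⊕1⊕1 = 0
s4: b4⊕b5⊕b6⊕b7 = 0⊕0⊕1⊕1 = 0
Syndrome (s4...s1) = 000 → position 0 (no error).
Overall parity (XOR of all 8 bits, including p0): 1⊕0⊕1⊕1⊕0⊕0⊕1⊕1 = 1
Overall=1, syndrome position=0 → single-bit error at position 0.

single 0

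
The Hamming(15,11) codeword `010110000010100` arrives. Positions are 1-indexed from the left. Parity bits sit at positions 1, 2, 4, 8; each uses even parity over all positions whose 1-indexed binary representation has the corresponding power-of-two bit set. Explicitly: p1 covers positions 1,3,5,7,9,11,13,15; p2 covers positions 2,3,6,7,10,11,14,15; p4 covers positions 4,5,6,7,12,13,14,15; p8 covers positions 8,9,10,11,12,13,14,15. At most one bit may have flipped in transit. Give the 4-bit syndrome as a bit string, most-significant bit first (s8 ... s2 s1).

0101

s1: b1⊕b3⊕b5⊕b7⊕b9⊕b11⊕b13⊕b15 = 0⊕0⊕1⊕0⊕0⊕1⊕1⊕0 = 1
s2: b2⊕b3⊕b6⊕b7⊕b10⊕b11⊕b14⊕b15 = 1⊕0⊕0⊕0⊕0⊕1⊕0⊕0 = 0
s4: b4⊕b5⊕b6⊕b7⊕b12⊕b13⊕b14⊕b15 = 1⊕1⊕0⊕0⊕0⊕1⊕0⊕0 = 1
s8: b8⊕b9⊕b10⊕b11⊕b12⊕b13⊕b14⊕b15 = 0⊕0⊕0⊕1⊕0⊕1⊕0⊕0 = 0
Syndrome (s8...s1) = 0101 → position 5.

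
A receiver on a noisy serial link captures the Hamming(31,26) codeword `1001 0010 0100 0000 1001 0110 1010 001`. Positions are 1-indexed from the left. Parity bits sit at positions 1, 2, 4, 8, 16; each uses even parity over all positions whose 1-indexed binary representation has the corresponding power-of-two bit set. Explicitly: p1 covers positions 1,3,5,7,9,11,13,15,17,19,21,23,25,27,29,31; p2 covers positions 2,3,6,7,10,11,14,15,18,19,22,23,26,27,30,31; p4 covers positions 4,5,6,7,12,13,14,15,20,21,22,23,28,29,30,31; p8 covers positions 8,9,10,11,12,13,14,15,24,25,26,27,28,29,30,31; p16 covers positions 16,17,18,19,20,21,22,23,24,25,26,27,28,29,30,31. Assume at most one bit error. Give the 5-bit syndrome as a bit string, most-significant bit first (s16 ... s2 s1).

10001

s1: b1⊕b3⊕b5⊕b7⊕b9⊕b11⊕b13⊕b15⊕b17⊕b19⊕b21⊕b23⊕b25⊕b27⊕b29⊕b31 = 1⊕0⊕0⊕1⊕0⊕0⊕0⊕0⊕1⊕0⊕0⊕1⊕1⊕1⊕0⊕1 = 1
s2: b2⊕b3⊕b6⊕b7⊕b10⊕b11⊕b14⊕b15⊕b18⊕b19⊕b22⊕b23⊕b26⊕b27⊕b30⊕b31 = 0⊕0⊕0⊕1⊕1⊕0⊕0⊕0⊕0⊕0⊕1⊕1⊕0⊕1⊕0⊕1 = 0
s4: b4⊕b5⊕b6⊕b7⊕b12⊕b13⊕b14⊕b15⊕b20⊕b21⊕b22⊕b23⊕b28⊕b29⊕b30⊕b31 = 1⊕0⊕0⊕1⊕0⊕0⊕0⊕0⊕1⊕0⊕1⊕1⊕0⊕0⊕0⊕1 = 0
s8: b8⊕b9⊕b10⊕b11⊕b12⊕b13⊕b14⊕b15⊕b24⊕b25⊕b26⊕b27⊕b28⊕b29⊕b30⊕b31 = 0⊕0⊕1⊕0⊕0⊕0⊕0⊕0⊕0⊕1⊕0⊕1⊕0⊕0⊕0⊕1 = 0
s16: b16⊕b17⊕b18⊕b19⊕b20⊕b21⊕b22⊕b23⊕b24⊕b25⊕b26⊕b27⊕b28⊕b29⊕b30⊕b31 = 0⊕1⊕0⊕0⊕1⊕0⊕1⊕1⊕0⊕1⊕0⊕1⊕0⊕0⊕0⊕1 = 1
Syndrome (s16...s1) = 10001 → position 17.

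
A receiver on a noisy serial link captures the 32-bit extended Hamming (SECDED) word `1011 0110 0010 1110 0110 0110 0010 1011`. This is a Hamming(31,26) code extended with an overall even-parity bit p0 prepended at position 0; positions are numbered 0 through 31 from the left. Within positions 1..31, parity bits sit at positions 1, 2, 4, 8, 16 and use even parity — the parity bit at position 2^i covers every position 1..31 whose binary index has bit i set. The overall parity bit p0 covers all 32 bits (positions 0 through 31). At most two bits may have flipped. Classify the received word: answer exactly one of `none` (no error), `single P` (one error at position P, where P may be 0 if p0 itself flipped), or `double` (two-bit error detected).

s1: b1⊕b3⊕b5⊕b7⊕b9⊕b11⊕b13⊕b15⊕b17⊕b19⊕b21⊕b23⊕b25⊕b27⊕b29⊕b31 = 0⊕1⊕1⊕0⊕0⊕0⊕1⊕0⊕1⊕0⊕1⊕0⊕0⊕0⊕0⊕1 = 0
s2: b2⊕b3⊕b6⊕b7⊕b10⊕b11⊕b14⊕b15⊕b18⊕b19⊕b22⊕b23⊕b26⊕b27⊕b30⊕b31 = 1⊕1⊕1⊕0⊕1⊕0⊕1⊕0⊕1⊕0⊕1⊕0⊕1⊕0⊕1⊕1 = 0
s4: b4⊕b5⊕b6⊕b7⊕b12⊕b13⊕b14⊕b15⊕b20⊕b21⊕b22⊕b23⊕b28⊕b29⊕b30⊕b31 = 0⊕1⊕1⊕0⊕1⊕1⊕1⊕0⊕0⊕1⊕1⊕0⊕1⊕0⊕1⊕1 = 0
s8: b8⊕b9⊕b10⊕b11⊕b12⊕b13⊕b14⊕b15⊕b24⊕b25⊕b26⊕b27⊕b28⊕b29⊕b30⊕b31 = 0⊕0⊕1⊕0⊕1⊕1⊕1⊕0⊕0⊕0⊕1⊕0⊕1⊕0⊕1⊕1 = 0
s16: b16⊕b17⊕b18⊕b19⊕b20⊕b21⊕b22⊕b23⊕b24⊕b25⊕b26⊕b27⊕b28⊕b29⊕b30⊕b31 = 0⊕1⊕1⊕0⊕0⊕1⊕1⊕0⊕0⊕0⊕1⊕0⊕1⊕0⊕1⊕1 = 0
Syndrome (s16...s1) = 00000 → position 0 (no error).
Overall parity (XOR of all 32 bits, including p0): 1⊕0⊕1⊕1⊕0⊕1⊕1⊕0⊕0⊕0⊕1⊕0⊕1⊕1⊕1⊕0⊕0⊕1⊕1⊕0⊕0⊕1⊕1⊕0⊕0⊕0⊕1⊕0⊕1⊕0⊕1⊕1 = 1
Overall=1, syndrome position=0 → single-bit error at position 0.

single 0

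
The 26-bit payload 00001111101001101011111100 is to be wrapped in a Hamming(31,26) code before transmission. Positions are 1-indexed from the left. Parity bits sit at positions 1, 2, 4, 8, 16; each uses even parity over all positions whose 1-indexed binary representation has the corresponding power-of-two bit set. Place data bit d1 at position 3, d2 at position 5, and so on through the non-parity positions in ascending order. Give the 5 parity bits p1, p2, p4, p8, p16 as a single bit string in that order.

01101

Place data bits at non-power-of-two positions: b3=0, b5=0, b6=0, b7=0, b9=1, b10=1, b11=1, b12=1, b13=1, b14=0, b15=1, b17=0, b18=0, b19=1, b20=1, b21=0, b22=1, b23=0, b24=1, b25=1, b26=1, b27=1, b28=1, b29=1, b30=0, b31=0.
p1 = XOR of data positions {3,5,7,9,11,13,15,17,19,21,23,25,27,29,31} = 0⊕0⊕0⊕1⊕1⊕1⊕1⊕0⊕1⊕0⊕0⊕1⊕1⊕1⊕0 = 0
p2 = XOR of data positions {3,6,7,10,11,14,15,18,19,22,23,26,27,30,31} = 0⊕0⊕0⊕1⊕1⊕0⊕1⊕0⊕1⊕1⊕0⊕1⊕1⊕0⊕0 = 1
p4 = XOR of data positions {5,6,7,12,13,14,15,20,21,22,23,28,29,30,31} = 0⊕0⊕0⊕1⊕1⊕0⊕1⊕1⊕0⊕1⊕0⊕1⊕1⊕0⊕0 = 1
p8 = XOR of data positions {9,10,11,12,13,14,15,24,25,26,27,28,29,30,31} = 1⊕1⊕1⊕1⊕1⊕0⊕1⊕1⊕1⊕1⊕1⊕1⊕1⊕0⊕0 = 0
p16 = XOR of data positions {17,18,19,20,21,22,23,24,25,26,27,28,29,30,31} = 0⊕0⊕1⊕1⊕0⊕1⊕0⊕1⊕1⊕1⊕1⊕1⊕1⊕0⊕0 = 1
Parity bits p1,p2,p4,p8,p16 = 01101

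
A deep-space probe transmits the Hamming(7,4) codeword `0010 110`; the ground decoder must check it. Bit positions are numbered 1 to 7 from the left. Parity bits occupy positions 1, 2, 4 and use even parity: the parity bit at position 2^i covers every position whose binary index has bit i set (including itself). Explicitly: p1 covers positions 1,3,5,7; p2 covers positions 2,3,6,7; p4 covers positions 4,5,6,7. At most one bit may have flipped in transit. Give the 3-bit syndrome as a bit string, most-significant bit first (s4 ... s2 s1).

s1: b1⊕b3⊕b5⊕b7 = 0⊕1⊕1⊕0 = 0
s2: b2⊕b3⊕b6⊕b7 = 0⊕1⊕1⊕0 = 0
s4: b4⊕b5⊕b6⊕b7 = 0⊕1⊕1⊕0 = 0
Syndrome (s4...s1) = 000 → position 0 (no error).

000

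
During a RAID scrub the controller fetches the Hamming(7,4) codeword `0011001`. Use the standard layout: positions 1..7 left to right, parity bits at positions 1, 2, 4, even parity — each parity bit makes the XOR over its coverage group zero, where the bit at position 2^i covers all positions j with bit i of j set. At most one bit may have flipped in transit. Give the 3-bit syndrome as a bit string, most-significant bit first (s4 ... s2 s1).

000

s1: b1⊕b3⊕b5⊕b7 = 0⊕1⊕0⊕1 = 0
s2: b2⊕b3⊕b6⊕b7 = 0⊕1⊕0⊕1 = 0
s4: b4⊕b5⊕b6⊕b7 = 1⊕0⊕0⊕1 = 0
Syndrome (s4...s1) = 000 → position 0 (no error).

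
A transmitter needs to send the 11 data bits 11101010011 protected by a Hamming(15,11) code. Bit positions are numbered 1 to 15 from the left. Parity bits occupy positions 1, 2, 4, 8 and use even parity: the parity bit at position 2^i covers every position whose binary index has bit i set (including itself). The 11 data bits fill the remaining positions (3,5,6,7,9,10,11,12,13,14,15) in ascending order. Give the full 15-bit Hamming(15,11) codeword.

111011001010011

Place data bits at non-power-of-two positions: b3=1, b5=1, b6=1, b7=0, b9=1, b10=0, b11=1, b12=0, b13=0, b14=1, b15=1.
p1 = XOR of data positions {3,5,7,9,11,13,15} = 1⊕1⊕0⊕1⊕1⊕0⊕1 = 1
p2 = XOR of data positions {3,6,7,10,11,14,15} = 1⊕1⊕0⊕0⊕1⊕1⊕1 = 1
p4 = XOR of data positions {5,6,7,12,13,14,15} = 1⊕1⊕0⊕0⊕0⊕1⊕1 = 0
p8 = XOR of data positions {9,10,11,12,13,14,15} = 1⊕0⊕1⊕0⊕0⊕1⊕1 = 0
Codeword b1..b15 = 111011001010011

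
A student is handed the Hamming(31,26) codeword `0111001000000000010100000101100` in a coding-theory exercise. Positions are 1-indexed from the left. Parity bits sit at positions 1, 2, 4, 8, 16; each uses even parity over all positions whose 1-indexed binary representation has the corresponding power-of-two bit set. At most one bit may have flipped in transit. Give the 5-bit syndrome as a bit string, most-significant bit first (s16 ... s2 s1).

11111

s1: b1⊕b3⊕b5⊕b7⊕b9⊕b11⊕b13⊕b15⊕b17⊕b19⊕b21⊕b23⊕b25⊕b27⊕b29⊕b31 = 0⊕1⊕0⊕1⊕0⊕0⊕0⊕0⊕0⊕0⊕0⊕0⊕0⊕0⊕1⊕0 = 1
s2: b2⊕b3⊕b6⊕b7⊕b10⊕b11⊕b14⊕b15⊕b18⊕b19⊕b22⊕b23⊕b26⊕b27⊕b30⊕b31 = 1⊕1⊕0⊕1⊕0⊕0⊕0⊕0⊕1⊕0⊕0⊕0⊕1⊕0⊕0⊕0 = 1
s4: b4⊕b5⊕b6⊕b7⊕b12⊕b13⊕b14⊕b15⊕b20⊕b21⊕b22⊕b23⊕b28⊕b29⊕b30⊕b31 = 1⊕0⊕0⊕1⊕0⊕0⊕0⊕0⊕1⊕0⊕0⊕0⊕1⊕1⊕0⊕0 = 1
s8: b8⊕b9⊕b10⊕b11⊕b12⊕b13⊕b14⊕b15⊕b24⊕b25⊕b26⊕b27⊕b28⊕b29⊕b30⊕b31 = 0⊕0⊕0⊕0⊕0⊕0⊕0⊕0⊕0⊕0⊕1⊕0⊕1⊕1⊕0⊕0 = 1
s16: b16⊕b17⊕b18⊕b19⊕b20⊕b21⊕b22⊕b23⊕b24⊕b25⊕b26⊕b27⊕b28⊕b29⊕b30⊕b31 = 0⊕0⊕1⊕0⊕1⊕0⊕0⊕0⊕0⊕0⊕1⊕0⊕1⊕1⊕0⊕0 = 1
Syndrome (s16...s1) = 11111 → position 31.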